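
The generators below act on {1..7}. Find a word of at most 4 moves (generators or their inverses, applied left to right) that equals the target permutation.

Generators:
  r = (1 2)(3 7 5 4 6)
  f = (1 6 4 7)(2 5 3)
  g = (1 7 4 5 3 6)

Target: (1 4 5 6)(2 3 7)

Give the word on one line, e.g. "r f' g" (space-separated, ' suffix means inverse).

  after r': (1 2)(3 6 4 5 7)
  after f: (1 5)(2 6 7)(3 4)
  after g': (1 4 5 6)(2 3 7)

r' f g'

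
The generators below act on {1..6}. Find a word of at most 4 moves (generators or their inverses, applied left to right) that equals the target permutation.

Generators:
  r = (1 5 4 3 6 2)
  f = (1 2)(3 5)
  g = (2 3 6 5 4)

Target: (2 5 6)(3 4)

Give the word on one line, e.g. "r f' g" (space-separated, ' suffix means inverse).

  after f: (1 2)(3 5)
  after r: (2 5 6)(3 4)

f r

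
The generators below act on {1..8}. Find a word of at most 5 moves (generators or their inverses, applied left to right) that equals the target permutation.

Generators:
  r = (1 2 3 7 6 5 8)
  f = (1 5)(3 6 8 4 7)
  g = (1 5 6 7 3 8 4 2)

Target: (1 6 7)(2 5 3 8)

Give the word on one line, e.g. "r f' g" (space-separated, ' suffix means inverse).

f' f' r' f'

  after f': (1 5)(3 7 4 8 6)
  after f': (3 4 6 7 8)
  after r': (1 8 2)(3 4 7 5 6)
  after f': (1 6 7)(2 5 3 8)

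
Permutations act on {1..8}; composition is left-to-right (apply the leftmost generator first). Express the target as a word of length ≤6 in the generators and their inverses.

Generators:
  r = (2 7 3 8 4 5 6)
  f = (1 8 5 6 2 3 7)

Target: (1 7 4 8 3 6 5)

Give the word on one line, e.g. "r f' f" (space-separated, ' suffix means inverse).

  after f': (1 7 3 2 6 5 8)
  after r: (1 3 7 8)(4 5)
  after r: (1 8)(2 7 4 6)
  after f': (2 3)(4 5 8 7)
  after f': (1 7 4 8 3 6 5)

f' r r f' f'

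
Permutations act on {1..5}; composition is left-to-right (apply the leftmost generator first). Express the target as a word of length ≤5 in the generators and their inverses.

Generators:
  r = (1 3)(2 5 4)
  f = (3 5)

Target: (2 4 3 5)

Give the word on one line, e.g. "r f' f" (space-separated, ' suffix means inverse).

r r f'

  after r: (1 3)(2 5 4)
  after r: (2 4 5)
  after f': (2 4 3 5)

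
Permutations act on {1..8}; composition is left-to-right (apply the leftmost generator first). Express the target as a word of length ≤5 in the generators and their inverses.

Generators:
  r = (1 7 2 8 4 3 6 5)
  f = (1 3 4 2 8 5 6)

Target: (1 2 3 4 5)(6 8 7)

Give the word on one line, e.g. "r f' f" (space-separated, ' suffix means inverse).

  after r: (1 7 2 8 4 3 6 5)
  after f': (1 7 4)(3 5 6 8)
  after f': (1 7 3 8)(2 4 6)
  after r: (1 2 3 4 5)(6 8 7)

r f' f' r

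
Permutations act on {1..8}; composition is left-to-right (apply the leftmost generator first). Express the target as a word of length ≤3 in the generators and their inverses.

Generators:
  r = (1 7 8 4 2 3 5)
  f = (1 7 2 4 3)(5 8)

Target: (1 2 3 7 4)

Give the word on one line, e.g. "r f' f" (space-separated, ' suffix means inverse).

f f

  after f: (1 7 2 4 3)(5 8)
  after f: (1 2 3 7 4)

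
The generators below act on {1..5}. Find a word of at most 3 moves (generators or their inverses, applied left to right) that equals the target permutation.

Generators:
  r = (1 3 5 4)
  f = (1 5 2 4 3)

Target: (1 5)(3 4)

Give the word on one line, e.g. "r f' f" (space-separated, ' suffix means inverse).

r r

  after r: (1 3 5 4)
  after r: (1 5)(3 4)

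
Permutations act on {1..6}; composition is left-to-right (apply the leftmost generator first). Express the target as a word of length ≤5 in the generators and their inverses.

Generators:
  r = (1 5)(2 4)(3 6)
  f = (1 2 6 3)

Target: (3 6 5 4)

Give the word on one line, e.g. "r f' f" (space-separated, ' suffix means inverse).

r f r'

  after r: (1 5)(2 4)(3 6)
  after f: (1 5 2 4 6)
  after r': (3 6 5 4)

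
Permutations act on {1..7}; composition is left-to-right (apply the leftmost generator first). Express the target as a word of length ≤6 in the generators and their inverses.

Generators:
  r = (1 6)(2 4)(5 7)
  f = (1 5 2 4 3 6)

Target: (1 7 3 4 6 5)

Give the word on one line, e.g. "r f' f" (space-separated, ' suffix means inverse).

f' r' f r f

  after f': (1 6 3 4 2 5)
  after r': (2 7 5 6 3)
  after f: (1 5)(2 7)(3 4)
  after r: (1 7 4 3 2 5 6)
  after f: (1 7 3 4 6 5)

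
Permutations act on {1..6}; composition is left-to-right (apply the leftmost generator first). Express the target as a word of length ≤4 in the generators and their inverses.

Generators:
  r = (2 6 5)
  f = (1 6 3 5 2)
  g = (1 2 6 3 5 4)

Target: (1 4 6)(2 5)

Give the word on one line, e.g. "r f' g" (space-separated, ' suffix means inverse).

  after g': (1 4 5 3 6 2)
  after f: (1 4 2 6)
  after r: (1 4 6)(2 5)

g' f r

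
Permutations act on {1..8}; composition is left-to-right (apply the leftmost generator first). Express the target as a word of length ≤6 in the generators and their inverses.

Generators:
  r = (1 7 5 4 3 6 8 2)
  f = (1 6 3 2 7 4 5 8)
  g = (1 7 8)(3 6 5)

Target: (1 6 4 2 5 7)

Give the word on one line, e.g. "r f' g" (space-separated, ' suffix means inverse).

  after g: (1 7 8)(3 6 5)
  after f: (1 4 5 2 7)(6 8)
  after g': (1 4 6 7 8 3 5 2)
  after r: (1 3 4 8 6 5)(2 7)
  after r: (1 6 4 2 5 7)

g f g' r r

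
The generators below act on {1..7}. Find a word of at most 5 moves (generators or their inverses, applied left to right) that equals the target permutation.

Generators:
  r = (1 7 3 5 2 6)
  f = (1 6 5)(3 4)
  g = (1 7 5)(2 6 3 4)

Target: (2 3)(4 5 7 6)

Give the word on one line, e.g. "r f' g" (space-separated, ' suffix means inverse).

g g f' f'

  after g: (1 7 5)(2 6 3 4)
  after g: (1 5 7)(2 3)(4 6)
  after f': (1 6 3 2 4)(5 7)
  after f': (2 3)(4 5 7 6)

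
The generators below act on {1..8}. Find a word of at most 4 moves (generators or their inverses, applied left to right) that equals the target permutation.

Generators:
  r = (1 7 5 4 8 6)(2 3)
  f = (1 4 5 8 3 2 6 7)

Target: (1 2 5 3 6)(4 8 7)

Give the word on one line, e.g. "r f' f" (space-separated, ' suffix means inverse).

r' f' r' f

  after r': (1 6 8 4 5 7)(2 3)
  after f': (1 2 8)(5 6)
  after r': (1 3 2 4 5 8 6 7)
  after f: (1 2 5 3 6)(4 8 7)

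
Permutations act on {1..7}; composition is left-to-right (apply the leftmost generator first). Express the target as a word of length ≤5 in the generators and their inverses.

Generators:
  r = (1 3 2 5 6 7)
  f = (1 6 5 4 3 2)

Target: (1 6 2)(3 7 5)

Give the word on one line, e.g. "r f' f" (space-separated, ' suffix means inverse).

  after r: (1 3 2 5 6 7)
  after r: (1 2 6)(3 5 7)
  after r: (1 5)(2 7)(3 6)
  after r: (1 6 2)(3 7 5)

r r r r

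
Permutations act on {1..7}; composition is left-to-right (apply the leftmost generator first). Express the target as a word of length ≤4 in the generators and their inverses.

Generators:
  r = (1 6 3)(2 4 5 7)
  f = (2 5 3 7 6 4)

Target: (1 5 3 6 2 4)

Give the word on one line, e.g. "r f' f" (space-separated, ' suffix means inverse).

r f r

  after r: (1 6 3)(2 4 5 7)
  after f: (1 4 3)(5 6 7)
  after r: (1 5 3 6 2 4)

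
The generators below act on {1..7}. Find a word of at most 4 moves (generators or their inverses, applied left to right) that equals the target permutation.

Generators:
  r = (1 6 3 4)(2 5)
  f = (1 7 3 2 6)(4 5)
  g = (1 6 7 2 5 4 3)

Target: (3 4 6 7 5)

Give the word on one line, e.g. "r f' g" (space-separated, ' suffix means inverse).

g r'

  after g: (1 6 7 2 5 4 3)
  after r': (3 4 6 7 5)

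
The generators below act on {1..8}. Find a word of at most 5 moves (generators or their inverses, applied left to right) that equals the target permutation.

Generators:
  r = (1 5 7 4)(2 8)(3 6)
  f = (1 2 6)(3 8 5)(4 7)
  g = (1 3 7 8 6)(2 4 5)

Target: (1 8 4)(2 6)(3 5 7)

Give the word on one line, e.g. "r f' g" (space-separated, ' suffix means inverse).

g' r g' g' g'

  after g': (1 6 8 7 3)(2 5 4)
  after r: (1 3 5)(2 7 6)(4 8)
  after g': (2 3 4 7 8)(5 6)
  after g': (1 6 4 3 2)(5 8)
  after g': (1 8 4)(2 6)(3 5 7)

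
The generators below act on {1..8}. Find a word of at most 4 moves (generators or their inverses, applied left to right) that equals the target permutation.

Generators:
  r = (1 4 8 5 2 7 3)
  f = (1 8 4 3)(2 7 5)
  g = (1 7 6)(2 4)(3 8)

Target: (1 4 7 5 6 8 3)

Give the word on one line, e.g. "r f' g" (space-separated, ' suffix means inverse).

  after r: (1 4 8 5 2 7 3)
  after f: (1 3 8 2 5 7)
  after g: (1 8 4 2 5 6)
  after f: (1 4 7 5 6 8 3)

r f g f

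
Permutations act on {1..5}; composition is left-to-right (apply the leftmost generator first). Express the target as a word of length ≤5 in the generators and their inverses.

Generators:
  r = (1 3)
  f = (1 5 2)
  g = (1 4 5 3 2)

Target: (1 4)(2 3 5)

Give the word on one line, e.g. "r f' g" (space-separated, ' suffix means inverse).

r f g' f' g

  after r: (1 3)
  after f: (1 3 5 2)
  after g': (1 5 3 4)
  after f': (2 5 3 4)
  after g: (1 4)(2 3 5)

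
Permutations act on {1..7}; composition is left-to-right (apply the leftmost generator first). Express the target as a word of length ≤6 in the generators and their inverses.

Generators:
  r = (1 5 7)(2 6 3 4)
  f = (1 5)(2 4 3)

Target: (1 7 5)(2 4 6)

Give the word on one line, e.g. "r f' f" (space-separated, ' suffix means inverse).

  after r: (1 5 7)(2 6 3 4)
  after f': (2 6 4 3)(5 7)
  after r': (1 7)(3 4 6)
  after f: (1 7 5)(2 4 6)

r f' r' f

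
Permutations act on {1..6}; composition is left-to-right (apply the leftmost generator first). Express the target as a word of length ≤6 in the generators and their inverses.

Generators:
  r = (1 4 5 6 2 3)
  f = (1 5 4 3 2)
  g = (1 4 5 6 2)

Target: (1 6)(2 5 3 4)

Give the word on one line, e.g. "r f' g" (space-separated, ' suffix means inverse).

  after r: (1 4 5 6 2 3)
  after g': (2 3)
  after r': (1 3 6 5 4)
  after r': (1 2 6 4 3 5)
  after r': (1 6)(2 5 3 4)

r g' r' r' r'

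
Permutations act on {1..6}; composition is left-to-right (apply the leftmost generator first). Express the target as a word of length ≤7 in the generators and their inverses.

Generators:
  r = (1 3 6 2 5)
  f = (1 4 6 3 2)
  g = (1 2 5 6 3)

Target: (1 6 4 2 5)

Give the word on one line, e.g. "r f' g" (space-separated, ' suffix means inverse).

  after r: (1 3 6 2 5)
  after f: (1 2 5 4 6)
  after r': (1 6 5 4 3)
  after g: (1 3 2 5 4)
  after f': (1 6 4 2 5)

r f r' g f'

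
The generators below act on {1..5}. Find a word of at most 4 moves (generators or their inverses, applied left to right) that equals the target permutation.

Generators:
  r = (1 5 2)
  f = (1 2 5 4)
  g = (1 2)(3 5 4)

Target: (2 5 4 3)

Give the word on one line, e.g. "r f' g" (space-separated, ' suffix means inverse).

g r

  after g: (1 2)(3 5 4)
  after r: (2 5 4 3)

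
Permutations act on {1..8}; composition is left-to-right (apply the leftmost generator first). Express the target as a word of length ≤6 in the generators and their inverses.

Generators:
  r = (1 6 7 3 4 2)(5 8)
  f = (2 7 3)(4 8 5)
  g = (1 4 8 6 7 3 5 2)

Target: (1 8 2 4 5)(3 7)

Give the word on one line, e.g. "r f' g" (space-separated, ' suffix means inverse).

  after g: (1 4 8 6 7 3 5 2)
  after f: (1 8 6 3 4 5 7 2)
  after r': (1 5 6 7 4 8)
  after r': (1 8 2 4 5)(3 7)

g f r' r'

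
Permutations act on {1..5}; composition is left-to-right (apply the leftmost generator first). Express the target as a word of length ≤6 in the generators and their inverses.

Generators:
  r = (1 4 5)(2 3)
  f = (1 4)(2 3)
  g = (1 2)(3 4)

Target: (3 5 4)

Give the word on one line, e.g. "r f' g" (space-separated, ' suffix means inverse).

r g' r' g

  after r: (1 4 5)(2 3)
  after g': (1 3)(2 4 5)
  after r': (1 2)(3 5)
  after g: (3 5 4)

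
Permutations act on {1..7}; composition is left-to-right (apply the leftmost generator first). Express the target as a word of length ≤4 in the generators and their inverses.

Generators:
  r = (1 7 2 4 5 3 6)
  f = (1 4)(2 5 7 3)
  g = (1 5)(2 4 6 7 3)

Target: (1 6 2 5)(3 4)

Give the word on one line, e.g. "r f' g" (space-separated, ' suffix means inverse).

r f r f'

  after r: (1 7 2 4 5 3 6)
  after f: (1 3 6 4 7 5 2)
  after r: (1 6 5 4 2 7 3)
  after f': (1 6 2 5)(3 4)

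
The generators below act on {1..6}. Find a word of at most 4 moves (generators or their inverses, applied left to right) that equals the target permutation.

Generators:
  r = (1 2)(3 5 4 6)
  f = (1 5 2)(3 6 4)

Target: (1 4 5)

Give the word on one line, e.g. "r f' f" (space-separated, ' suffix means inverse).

f r

  after f: (1 5 2)(3 6 4)
  after r: (1 4 5)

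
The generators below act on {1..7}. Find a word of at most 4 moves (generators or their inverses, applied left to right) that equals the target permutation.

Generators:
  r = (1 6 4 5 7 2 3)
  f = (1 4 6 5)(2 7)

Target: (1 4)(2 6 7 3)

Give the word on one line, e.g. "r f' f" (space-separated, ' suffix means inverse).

  after f': (1 5 6 4)(2 7)
  after r': (1 4 3 2 5)
  after f: (1 6 5 4 3 7 2)
  after r: (1 4)(2 6 7 3)

f' r' f r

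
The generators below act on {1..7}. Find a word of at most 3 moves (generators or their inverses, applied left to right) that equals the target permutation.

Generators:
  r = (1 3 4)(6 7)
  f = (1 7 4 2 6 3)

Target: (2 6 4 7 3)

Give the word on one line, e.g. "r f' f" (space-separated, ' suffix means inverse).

  after r: (1 3 4)(6 7)
  after f: (2 6 4 7 3)

r f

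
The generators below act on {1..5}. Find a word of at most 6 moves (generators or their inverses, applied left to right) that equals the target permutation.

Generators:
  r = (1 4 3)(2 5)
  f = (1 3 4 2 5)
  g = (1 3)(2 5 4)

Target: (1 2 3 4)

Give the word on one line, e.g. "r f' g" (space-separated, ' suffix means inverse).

g' r f' r'

  after g': (1 3)(2 4 5)
  after r: (2 3 4)
  after f': (1 5 2)
  after r': (1 2 3 4)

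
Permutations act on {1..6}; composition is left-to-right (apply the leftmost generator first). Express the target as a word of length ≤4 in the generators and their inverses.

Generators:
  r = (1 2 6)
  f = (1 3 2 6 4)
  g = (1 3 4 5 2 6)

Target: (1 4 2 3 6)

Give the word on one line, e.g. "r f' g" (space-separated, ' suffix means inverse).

f' r r

  after f': (1 4 6 2 3)
  after r: (1 4)(2 3)
  after r: (1 4 2 3 6)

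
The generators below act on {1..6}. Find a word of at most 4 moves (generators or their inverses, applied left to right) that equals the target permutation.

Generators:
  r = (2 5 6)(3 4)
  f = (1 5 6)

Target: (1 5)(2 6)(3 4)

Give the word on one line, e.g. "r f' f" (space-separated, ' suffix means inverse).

  after r: (2 5 6)(3 4)
  after f: (1 5)(2 6)(3 4)

r f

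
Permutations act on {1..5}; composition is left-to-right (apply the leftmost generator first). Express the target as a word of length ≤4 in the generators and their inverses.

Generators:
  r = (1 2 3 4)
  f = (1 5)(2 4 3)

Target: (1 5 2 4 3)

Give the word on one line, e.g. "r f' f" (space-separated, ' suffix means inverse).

  after f: (1 5)(2 4 3)
  after r': (1 5 4 2 3)
  after f: (3 5)
  after f: (1 5 2 4 3)

f r' f f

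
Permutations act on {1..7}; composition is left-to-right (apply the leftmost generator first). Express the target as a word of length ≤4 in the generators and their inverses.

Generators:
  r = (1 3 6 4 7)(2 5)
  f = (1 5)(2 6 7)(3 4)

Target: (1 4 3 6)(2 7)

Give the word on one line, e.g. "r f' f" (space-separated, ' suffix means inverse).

r' r' f f

  after r': (1 7 4 6 3)(2 5)
  after r': (1 4 3 7 6)
  after f: (1 3 2 6 5)
  after f: (1 4 3 6)(2 7)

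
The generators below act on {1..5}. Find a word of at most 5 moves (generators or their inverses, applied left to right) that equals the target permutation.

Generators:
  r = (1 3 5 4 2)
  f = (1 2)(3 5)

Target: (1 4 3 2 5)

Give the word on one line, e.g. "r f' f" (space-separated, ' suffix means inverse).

  after r: (1 3 5 4 2)
  after r: (1 5 2 3 4)
  after r: (1 4 3 2 5)
  after f: (1 4 5 2 3)
  after f: (1 4 3 2 5)

r r r f f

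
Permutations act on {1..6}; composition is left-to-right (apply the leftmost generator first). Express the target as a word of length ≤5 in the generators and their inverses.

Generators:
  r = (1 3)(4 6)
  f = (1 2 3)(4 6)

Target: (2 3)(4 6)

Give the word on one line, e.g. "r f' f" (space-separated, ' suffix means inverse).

  after f: (1 2 3)(4 6)
  after f: (1 3 2)
  after r: (2 3)(4 6)

f f r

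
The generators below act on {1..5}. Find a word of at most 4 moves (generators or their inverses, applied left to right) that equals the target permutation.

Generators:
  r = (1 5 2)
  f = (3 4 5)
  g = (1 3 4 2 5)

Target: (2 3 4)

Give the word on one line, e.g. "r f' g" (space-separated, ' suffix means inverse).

  after r: (1 5 2)
  after g: (2 3 4)

r g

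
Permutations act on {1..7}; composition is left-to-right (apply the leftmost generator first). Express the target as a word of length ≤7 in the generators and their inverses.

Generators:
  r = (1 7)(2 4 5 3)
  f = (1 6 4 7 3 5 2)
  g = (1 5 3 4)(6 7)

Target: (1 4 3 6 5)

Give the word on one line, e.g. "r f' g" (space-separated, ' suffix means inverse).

r' r' g r g

  after r': (1 7)(2 3 5 4)
  after r': (2 5)(3 4)
  after g: (1 5 2 3)(6 7)
  after r: (1 3 7 6)(4 5)
  after g: (1 4 3 6 5)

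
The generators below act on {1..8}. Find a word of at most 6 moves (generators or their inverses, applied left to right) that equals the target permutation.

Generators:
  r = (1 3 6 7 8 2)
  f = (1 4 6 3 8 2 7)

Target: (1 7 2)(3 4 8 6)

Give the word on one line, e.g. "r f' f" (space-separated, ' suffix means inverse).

f' r' r' f r'

  after f': (1 7 2 8 3 6 4)
  after r': (1 6 4 2 7 8)
  after r': (1 3)(2 6 4 8)
  after f: (1 8 7)(2 3 4)
  after r': (1 7 2)(3 4 8 6)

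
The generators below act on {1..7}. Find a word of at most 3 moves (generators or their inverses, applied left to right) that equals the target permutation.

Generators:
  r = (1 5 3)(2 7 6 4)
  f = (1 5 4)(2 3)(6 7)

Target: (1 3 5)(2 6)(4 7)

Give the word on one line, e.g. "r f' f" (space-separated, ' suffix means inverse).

  after r: (1 5 3)(2 7 6 4)
  after r: (1 3 5)(2 6)(4 7)

r r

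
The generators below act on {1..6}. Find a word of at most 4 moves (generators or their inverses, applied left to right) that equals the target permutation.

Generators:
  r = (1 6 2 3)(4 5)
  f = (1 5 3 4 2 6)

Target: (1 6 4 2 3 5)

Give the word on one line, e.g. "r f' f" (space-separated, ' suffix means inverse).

  after r': (1 3 2 6)(4 5)
  after f': (1 5 3 4)
  after f': (2 4 6)
  after f': (1 6 4 2 3 5)

r' f' f' f'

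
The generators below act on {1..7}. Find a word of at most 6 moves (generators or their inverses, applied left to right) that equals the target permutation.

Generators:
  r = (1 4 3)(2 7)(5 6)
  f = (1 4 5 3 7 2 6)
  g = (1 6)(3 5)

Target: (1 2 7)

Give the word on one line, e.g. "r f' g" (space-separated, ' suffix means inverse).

g' f' r' r'

  after g': (1 6)(3 5)
  after f': (1 2 7 3 4)
  after r': (1 7 4 3)(5 6)
  after r': (1 2 7)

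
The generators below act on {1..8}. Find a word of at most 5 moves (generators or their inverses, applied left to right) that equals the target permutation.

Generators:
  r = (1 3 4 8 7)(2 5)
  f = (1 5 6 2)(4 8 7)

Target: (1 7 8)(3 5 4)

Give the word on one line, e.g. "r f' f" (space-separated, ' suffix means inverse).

  after f': (1 2 6 5)(4 7 8)
  after r': (1 5 7 4 8 3)(2 6)
  after f': (2 5 8 3)
  after r': (1 7 8)(3 5 4)

f' r' f' r'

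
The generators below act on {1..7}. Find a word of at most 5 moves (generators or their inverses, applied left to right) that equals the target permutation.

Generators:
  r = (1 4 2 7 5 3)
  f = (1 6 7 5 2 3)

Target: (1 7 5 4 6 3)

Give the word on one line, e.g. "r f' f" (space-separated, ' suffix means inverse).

  after f: (1 6 7 5 2 3)
  after r': (1 6 2 5 4)
  after f: (1 7 5 4 6 3)

f r' f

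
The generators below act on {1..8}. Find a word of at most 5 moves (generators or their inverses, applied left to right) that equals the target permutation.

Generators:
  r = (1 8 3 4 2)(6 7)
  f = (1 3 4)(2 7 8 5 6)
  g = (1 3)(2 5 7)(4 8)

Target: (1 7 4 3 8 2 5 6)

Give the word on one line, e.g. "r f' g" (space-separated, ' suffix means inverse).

f r g f'

  after f: (1 3 4)(2 7 8 5 6)
  after r: (1 4 8 5 7 3 2 6)
  after g: (1 8 7)(2 6 3 5)
  after f': (1 7 4 3 8 2 5 6)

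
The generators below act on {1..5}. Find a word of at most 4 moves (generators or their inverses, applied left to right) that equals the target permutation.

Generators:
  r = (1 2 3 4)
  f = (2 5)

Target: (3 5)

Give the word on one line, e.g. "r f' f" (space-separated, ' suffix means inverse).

  after r': (1 4 3 2)
  after f: (1 4 3 5 2)
  after r: (3 5)

r' f r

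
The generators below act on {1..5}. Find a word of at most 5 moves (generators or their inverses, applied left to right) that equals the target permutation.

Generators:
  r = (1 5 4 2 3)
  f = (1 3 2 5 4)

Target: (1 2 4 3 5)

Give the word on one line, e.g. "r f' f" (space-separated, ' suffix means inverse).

f' f' f'

  after f': (1 4 5 2 3)
  after f': (1 5 3 4 2)
  after f': (1 2 4 3 5)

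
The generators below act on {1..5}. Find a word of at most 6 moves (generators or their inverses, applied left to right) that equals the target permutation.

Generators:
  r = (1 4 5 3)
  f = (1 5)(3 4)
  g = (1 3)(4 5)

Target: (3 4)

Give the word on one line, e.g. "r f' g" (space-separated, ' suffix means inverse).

  after f: (1 5)(3 4)
  after g: (1 4)(3 5)
  after f: (1 3)(4 5)
  after r: (3 4)

f g f r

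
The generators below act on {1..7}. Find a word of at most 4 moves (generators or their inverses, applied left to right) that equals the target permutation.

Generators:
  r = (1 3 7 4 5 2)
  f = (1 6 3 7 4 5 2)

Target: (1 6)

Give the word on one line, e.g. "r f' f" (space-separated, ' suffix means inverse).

  after f: (1 6 3 7 4 5 2)
  after r': (1 6)

f r'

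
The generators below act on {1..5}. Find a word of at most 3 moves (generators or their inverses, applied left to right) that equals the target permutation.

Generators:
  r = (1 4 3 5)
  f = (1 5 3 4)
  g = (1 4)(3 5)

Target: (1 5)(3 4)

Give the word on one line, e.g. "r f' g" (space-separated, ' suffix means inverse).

  after f': (1 4 3 5)
  after g': (4 5)
  after f: (1 5)(3 4)

f' g' f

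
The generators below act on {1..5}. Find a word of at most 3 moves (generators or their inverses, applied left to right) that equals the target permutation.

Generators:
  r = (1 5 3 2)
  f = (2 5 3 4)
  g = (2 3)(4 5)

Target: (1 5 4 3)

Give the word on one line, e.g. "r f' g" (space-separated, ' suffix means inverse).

  after g: (2 3)(4 5)
  after r: (1 5 4 3)

g r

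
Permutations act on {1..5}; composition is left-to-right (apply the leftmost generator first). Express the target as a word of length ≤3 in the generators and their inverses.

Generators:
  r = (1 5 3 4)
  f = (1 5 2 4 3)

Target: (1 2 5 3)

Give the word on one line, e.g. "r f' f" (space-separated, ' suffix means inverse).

  after r': (1 4 3 5)
  after f': (1 2 5 3)

r' f'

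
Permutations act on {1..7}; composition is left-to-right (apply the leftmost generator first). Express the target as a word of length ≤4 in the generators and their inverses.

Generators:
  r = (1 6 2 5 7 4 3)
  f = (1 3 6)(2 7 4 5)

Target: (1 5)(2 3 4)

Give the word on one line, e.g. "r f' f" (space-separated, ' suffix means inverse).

  after r': (1 3 4 7 5 2 6)
  after r': (1 4 5 6 3 7 2)
  after f: (1 5)(2 3 4)

r' r' f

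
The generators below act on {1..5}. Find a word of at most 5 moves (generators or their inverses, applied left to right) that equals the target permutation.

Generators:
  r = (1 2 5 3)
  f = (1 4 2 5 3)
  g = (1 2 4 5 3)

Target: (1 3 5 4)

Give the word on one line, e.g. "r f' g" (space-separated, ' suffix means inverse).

  after f': (1 3 5 2 4)
  after r: (2 4)
  after g': (1 3 5 4)

f' r g'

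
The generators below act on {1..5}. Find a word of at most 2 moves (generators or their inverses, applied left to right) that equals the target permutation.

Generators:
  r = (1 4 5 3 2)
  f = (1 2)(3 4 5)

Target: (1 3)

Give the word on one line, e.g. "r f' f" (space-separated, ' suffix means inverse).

f r'

  after f: (1 2)(3 4 5)
  after r': (1 3)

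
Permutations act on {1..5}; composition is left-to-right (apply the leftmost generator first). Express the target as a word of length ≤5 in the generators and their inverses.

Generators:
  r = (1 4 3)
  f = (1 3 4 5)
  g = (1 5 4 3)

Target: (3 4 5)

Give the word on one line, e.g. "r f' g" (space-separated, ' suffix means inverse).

r f' g

  after r: (1 4 3)
  after f': (1 3 5 4)
  after g: (3 4 5)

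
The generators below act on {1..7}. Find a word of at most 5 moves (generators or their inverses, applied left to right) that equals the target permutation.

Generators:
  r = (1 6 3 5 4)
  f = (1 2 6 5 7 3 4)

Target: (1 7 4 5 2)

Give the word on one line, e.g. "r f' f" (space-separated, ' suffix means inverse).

f' r' f

  after f': (1 4 3 7 5 6 2)
  after r': (1 5)(2 4 6)(3 7)
  after f: (1 7 4 5 2)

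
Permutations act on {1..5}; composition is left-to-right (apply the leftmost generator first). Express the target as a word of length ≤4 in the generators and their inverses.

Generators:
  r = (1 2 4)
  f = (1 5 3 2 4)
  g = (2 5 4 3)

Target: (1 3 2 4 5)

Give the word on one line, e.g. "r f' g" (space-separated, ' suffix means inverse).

g' f' g' f

  after g': (2 3 4 5)
  after f': (1 4)(2 5 3)
  after g': (1 5 4)
  after f: (1 3 2 4 5)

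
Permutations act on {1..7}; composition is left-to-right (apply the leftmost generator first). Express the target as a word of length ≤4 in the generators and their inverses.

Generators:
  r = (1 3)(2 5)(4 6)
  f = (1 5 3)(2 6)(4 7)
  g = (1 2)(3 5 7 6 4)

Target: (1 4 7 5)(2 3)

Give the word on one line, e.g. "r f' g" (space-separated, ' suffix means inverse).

r g'

  after r: (1 3)(2 5)(4 6)
  after g': (1 4 7 5)(2 3)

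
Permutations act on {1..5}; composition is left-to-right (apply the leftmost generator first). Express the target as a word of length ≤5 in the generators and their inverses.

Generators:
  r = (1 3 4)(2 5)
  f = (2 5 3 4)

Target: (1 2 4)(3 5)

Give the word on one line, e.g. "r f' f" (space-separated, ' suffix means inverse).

  after r: (1 3 4)(2 5)
  after f: (1 4)(2 3)
  after f: (1 2 4)(3 5)

r f f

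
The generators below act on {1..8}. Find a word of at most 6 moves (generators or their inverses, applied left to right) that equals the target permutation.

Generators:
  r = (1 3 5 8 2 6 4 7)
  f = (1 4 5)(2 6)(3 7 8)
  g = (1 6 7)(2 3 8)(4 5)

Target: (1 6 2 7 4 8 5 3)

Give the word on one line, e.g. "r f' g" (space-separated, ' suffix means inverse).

f' f' r' f f

  after f': (1 5 4)(2 6)(3 8 7)
  after f': (1 4 5)(3 7 8)
  after r': (1 6 2 8)(3 4)(5 7)
  after f: (1 2 3 5 8 4 7)
  after f: (1 6 2 7 4 8 5 3)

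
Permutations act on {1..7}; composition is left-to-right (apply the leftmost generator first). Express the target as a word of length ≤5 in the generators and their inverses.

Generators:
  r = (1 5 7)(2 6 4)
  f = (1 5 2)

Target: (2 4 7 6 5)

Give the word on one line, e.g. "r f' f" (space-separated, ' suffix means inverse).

  after r: (1 5 7)(2 6 4)
  after f': (2 6 4 5 7)
  after r: (1 5)(2 4 7 6)
  after f': (2 4 7 6 5)

r f' r f'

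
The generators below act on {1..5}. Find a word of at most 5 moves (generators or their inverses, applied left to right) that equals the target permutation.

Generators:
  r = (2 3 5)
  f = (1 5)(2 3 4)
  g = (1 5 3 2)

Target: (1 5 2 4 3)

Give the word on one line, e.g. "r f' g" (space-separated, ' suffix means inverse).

f' g r

  after f': (1 5)(2 4 3)
  after g: (1 3)(2 4)
  after r: (1 5 2 4 3)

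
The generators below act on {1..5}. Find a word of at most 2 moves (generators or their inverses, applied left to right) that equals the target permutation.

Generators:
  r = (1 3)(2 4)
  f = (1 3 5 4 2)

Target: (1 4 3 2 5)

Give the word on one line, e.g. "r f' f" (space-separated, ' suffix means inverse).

  after f': (1 2 4 5 3)
  after f': (1 4 3 2 5)

f' f'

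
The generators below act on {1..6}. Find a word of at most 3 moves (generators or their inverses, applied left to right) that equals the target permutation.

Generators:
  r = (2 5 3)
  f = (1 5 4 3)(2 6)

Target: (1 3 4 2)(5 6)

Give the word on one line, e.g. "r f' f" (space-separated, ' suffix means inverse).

r' f r

  after r': (2 3 5)
  after f: (1 5 6 2)(3 4)
  after r: (1 3 4 2)(5 6)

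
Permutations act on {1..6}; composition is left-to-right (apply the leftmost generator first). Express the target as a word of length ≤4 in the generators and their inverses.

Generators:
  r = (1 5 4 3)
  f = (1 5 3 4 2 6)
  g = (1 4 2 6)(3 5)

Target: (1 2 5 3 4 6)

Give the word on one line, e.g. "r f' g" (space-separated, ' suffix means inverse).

  after g': (1 6 2 4)(3 5)
  after f': (1 2 3)(4 6)
  after r: (1 2)(3 5 4 6)
  after r: (1 2 5 3 4 6)

g' f' r r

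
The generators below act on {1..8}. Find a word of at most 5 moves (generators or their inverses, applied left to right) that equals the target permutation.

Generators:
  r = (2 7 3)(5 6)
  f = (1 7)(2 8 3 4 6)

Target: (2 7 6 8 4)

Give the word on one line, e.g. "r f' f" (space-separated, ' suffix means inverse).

  after r': (2 3 7)(5 6)
  after r': (2 7 3)
  after f: (1 7 4 6 2)(3 8)
  after f: (2 7 6 8 4)

r' r' f f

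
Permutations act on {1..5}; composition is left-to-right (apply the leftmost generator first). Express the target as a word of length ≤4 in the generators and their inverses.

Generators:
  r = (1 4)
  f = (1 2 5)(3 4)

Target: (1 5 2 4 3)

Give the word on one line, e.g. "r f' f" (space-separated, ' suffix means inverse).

f' r

  after f': (1 5 2)(3 4)
  after r: (1 5 2 4 3)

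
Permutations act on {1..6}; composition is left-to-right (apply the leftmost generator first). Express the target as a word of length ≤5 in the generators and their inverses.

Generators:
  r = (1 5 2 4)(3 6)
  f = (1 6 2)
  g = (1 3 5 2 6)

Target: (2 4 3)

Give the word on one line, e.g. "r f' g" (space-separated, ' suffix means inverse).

  after r: (1 5 2 4)(3 6)
  after f': (1 5 6 3)(2 4)
  after g': (1 3 6)(2 4 5)
  after g': (2 4 3)

r f' g' g'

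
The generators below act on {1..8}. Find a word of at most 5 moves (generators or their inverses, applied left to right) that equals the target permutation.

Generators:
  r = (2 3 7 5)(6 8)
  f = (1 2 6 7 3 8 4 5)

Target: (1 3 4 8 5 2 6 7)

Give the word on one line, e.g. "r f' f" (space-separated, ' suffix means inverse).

r' r' f' r' r'

  after r': (2 5 7 3)(6 8)
  after r': (2 7)(3 5)
  after f': (1 5 7)(2 6)(3 4 8)
  after r': (1 7)(2 8)(3 4 6 5)
  after r': (1 3 4 8 5 2 6 7)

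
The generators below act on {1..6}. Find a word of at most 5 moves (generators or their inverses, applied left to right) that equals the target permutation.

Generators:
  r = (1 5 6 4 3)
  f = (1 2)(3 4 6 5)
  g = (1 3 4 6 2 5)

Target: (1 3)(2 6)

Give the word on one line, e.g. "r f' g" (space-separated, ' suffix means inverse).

  after f: (1 2)(3 4 6 5)
  after r': (1 2 3 6)(4 5)
  after f: (2 4 3 5 6)
  after r': (1 3)(2 6)

f r' f r'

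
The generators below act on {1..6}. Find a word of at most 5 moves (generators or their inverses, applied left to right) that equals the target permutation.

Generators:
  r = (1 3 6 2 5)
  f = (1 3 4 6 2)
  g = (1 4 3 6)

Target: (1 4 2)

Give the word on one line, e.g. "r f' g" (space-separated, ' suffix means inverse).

g' g' f

  after g': (1 6 3 4)
  after g': (1 3)(4 6)
  after f: (1 4 2)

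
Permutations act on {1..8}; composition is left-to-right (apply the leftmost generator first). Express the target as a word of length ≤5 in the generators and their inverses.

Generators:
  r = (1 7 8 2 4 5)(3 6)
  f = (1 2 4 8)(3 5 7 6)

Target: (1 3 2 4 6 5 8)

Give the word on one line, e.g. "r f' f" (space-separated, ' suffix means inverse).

  after r: (1 7 8 2 4 5)(3 6)
  after f': (1 5 8)(3 7 4)
  after f': (1 3 5 4 6 7 2)
  after r': (1 6)(2 5)(3 4)(7 8)
  after r': (1 3 2 4 6 5 8)

r f' f' r' r'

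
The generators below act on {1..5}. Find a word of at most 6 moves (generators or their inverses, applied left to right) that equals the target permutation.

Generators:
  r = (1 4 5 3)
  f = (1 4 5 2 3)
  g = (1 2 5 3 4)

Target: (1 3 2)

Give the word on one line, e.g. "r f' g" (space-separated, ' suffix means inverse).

f' g' f g g

  after f': (1 3 2 5 4)
  after g': (1 5 3)
  after f: (1 2 3 4 5)
  after g: (1 5 2 4 3)
  after g: (1 3 2)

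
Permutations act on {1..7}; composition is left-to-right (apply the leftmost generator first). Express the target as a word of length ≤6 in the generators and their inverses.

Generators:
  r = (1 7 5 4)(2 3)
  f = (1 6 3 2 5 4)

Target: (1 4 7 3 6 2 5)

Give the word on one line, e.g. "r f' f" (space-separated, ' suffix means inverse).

r' f r r f

  after r': (1 4 5 7)(2 3)
  after f: (3 5 7 6)
  after r: (1 7 6 2 3 4)
  after r: (1 5 4 7 6 3)
  after f: (1 4 7 3 6 2 5)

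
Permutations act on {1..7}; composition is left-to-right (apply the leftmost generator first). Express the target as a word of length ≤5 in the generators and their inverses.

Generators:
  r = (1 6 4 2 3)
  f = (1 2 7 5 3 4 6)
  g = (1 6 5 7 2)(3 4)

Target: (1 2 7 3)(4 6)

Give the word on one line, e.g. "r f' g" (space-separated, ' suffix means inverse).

  after g: (1 6 5 7 2)(3 4)
  after g: (1 5 2 6 7)
  after g: (1 7 6 2 5)(3 4)
  after r: (1 7 4)(2 5 6 3)
  after g: (1 2 7 3)(4 6)

g g g r g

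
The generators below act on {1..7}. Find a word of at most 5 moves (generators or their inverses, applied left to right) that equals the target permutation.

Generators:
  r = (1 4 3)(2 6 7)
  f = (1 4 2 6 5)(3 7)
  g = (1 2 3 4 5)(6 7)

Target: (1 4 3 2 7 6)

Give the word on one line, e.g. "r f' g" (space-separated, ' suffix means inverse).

  after f': (1 5 6 2 4)(3 7)
  after g': (1 4 5 7 2 3 6)
  after f: (1 2 7 6 4)(3 5)
  after g: (1 3)(2 6 5 4)
  after g: (1 4 3 2 7 6)

f' g' f g g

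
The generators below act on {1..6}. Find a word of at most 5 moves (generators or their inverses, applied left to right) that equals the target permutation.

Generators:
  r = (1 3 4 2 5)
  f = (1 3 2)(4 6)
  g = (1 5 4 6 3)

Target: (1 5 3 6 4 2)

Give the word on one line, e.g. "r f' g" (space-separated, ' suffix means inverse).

  after g: (1 5 4 6 3)
  after f: (1 5 6 2)
  after g': (2 3 6)(4 5)
  after r': (1 5 3 6 4 2)

g f g' r'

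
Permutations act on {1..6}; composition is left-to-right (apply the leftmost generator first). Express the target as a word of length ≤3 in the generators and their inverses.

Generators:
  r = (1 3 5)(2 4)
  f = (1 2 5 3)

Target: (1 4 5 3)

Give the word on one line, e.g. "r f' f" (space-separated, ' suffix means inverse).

f r f

  after f: (1 2 5 3)
  after r: (1 4 2)
  after f: (1 4 5 3)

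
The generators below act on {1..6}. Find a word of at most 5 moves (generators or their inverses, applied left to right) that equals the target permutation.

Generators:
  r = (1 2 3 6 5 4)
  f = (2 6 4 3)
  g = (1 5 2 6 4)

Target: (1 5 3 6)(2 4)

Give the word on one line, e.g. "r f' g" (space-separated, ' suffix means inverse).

  after g: (1 5 2 6 4)
  after f: (1 5 6 3 2 4)
  after r': (1 6 2 5 3)
  after g': (1 2)(3 4 6 5)
  after g': (1 5 3 6)(2 4)

g f r' g' g'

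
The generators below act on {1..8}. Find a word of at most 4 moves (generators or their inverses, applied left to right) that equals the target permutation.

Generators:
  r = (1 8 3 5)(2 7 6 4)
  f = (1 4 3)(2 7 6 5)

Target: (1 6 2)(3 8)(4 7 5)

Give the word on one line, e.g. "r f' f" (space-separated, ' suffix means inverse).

r' f'

  after r': (1 5 3 8)(2 4 6 7)
  after f': (1 6 2)(3 8)(4 7 5)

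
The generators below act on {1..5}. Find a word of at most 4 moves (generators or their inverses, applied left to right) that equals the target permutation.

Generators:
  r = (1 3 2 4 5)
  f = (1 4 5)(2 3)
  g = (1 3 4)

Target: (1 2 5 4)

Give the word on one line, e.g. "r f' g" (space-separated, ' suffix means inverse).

  after r: (1 3 2 4 5)
  after f: (1 2 5 4)

r f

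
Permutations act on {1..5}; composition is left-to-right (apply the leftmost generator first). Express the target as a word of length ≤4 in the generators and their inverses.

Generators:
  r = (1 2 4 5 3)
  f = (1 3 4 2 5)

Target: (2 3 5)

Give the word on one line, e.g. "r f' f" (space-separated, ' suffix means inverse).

  after f: (1 3 4 2 5)
  after r: (2 3 5)

f r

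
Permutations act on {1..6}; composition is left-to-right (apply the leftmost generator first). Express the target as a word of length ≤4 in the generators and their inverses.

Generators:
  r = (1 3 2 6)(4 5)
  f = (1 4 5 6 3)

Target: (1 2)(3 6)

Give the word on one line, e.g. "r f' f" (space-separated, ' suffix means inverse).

r' r'

  after r': (1 6 2 3)(4 5)
  after r': (1 2)(3 6)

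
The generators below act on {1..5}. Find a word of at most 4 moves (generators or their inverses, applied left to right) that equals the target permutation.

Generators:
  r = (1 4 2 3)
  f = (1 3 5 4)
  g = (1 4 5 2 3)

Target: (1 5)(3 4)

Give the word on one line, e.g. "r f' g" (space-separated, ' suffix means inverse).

r' g g f'

  after r': (1 3 2 4)
  after g: (2 5)
  after g: (1 4 5 3)
  after f': (1 5)(3 4)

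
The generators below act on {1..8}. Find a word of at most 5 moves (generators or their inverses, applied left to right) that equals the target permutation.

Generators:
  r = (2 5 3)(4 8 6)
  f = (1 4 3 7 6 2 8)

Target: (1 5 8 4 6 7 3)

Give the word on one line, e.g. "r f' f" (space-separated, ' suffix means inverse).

  after r: (2 5 3)(4 8 6)
  after f: (1 4)(2 5 7 6 3 8)
  after f: (1 3)(2 5 6 7)
  after r': (1 5 8 4 6 7 3)

r f f r'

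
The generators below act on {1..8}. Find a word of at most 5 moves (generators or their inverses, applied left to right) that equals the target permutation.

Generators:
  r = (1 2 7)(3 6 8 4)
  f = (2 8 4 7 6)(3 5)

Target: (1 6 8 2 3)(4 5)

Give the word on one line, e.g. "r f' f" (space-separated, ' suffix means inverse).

r f r'

  after r: (1 2 7)(3 6 8 4)
  after f: (1 8 7)(2 6 4 5 3)
  after r': (1 6 8 2 3)(4 5)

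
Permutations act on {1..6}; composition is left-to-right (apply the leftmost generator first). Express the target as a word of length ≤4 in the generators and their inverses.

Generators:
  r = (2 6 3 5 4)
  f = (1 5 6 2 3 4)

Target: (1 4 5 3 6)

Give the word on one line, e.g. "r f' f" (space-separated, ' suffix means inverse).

f r' f

  after f: (1 5 6 2 3 4)
  after r': (1 3 5 2 6 4)
  after f: (1 4 5 3 6)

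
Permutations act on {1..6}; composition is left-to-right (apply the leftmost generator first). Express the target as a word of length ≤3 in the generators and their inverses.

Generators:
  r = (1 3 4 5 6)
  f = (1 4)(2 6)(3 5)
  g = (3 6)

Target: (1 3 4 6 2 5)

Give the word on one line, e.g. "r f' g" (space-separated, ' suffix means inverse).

  after f': (1 4)(2 6)(3 5)
  after r': (1 3 4 6 2 5)

f' r'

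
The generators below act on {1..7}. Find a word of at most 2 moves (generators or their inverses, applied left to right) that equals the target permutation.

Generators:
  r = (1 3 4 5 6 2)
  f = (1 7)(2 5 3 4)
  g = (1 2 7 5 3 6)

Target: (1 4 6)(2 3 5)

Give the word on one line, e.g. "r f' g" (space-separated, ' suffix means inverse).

  after r: (1 3 4 5 6 2)
  after r: (1 4 6)(2 3 5)

r r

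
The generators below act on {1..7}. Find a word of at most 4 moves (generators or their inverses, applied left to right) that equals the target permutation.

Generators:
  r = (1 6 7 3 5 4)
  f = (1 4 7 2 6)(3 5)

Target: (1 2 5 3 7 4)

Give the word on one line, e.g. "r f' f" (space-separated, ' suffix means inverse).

f' r f

  after f': (1 6 2 7 4)(3 5)
  after r: (1 7)(2 3 4 6)
  after f: (1 2 5 3 7 4)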